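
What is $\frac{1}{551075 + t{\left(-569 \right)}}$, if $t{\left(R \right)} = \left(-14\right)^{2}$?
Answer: $\frac{1}{551271} \approx 1.814 \cdot 10^{-6}$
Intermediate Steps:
$t{\left(R \right)} = 196$
$\frac{1}{551075 + t{\left(-569 \right)}} = \frac{1}{551075 + 196} = \frac{1}{551271}$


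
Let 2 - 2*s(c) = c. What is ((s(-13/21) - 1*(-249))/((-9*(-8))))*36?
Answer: 10513/84 ≈ 125.15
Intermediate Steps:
s(c) = 1 - c/2
((s(-13/21) - 1*(-249))/((-9*(-8))))*36 = (((1 - (-13)/(2*21)) - 1*(-249))/((-9*(-8))))*36 = (((1 - (-13)/(2*21)) + 249)/72)*36 = (((1 - ½*(-13/21)) + 249)*(1/72))*36 = (((1 + 13/42) + 249)*(1/72))*36 = ((55/42 + 249)*(1/72))*36 = ((10513/42)*(1/72))*36 = (10513/3024)*36 = 10513/84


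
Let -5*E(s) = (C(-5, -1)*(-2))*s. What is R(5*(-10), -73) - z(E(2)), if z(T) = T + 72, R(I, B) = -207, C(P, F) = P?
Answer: -275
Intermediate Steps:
E(s) = -2*s (E(s) = -(-5*(-2))*s/5 = -2*s)
z(T) = 72 + T
R(5*(-10), -73) - z(E(2)) = -207 - (72 - 2*2) = -207 - (72 - 4) = -207 - 1*68 = -207 - 68 = -275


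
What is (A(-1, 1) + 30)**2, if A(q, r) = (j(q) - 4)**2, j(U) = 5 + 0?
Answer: 961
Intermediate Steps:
j(U) = 5
A(q, r) = 1 (A(q, r) = (5 - 4)**2 = 1**2 = 1)
(A(-1, 1) + 30)**2 = (1 + 30)**2 = 31**2 = 961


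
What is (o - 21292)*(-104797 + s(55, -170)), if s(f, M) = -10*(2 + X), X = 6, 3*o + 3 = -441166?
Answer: 17655868155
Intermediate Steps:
o = -441169/3 (o = -1 + (⅓)*(-441166) = -1 - 441166/3 = -441169/3 ≈ -1.4706e+5)
s(f, M) = -80 (s(f, M) = -10*(2 + 6) = -10*8 = -80)
(o - 21292)*(-104797 + s(55, -170)) = (-441169/3 - 21292)*(-104797 - 80) = -505045/3*(-104877) = 17655868155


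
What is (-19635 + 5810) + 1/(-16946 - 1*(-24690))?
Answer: -107060799/7744 ≈ -13825.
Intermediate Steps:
(-19635 + 5810) + 1/(-16946 - 1*(-24690)) = -13825 + 1/(-16946 + 24690) = -13825 + 1/7744 = -107060799/7744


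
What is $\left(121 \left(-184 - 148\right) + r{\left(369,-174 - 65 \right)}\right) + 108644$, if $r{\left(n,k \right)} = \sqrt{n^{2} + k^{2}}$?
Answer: $68472 + \sqrt{193282} \approx 68912.0$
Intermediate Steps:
$r{\left(n,k \right)} = \sqrt{k^{2} + n^{2}}$
$\left(121 \left(-184 - 148\right) + r{\left(369,-174 - 65 \right)}\right) + 108644 = \left(121 \left(-184 - 148\right) + \sqrt{\left(-174 - 65\right)^{2} + 369^{2}}\right) + 108644 = \left(121 \left(-332\right) + \sqrt{\left(-239\right)^{2} + 136161}\right) + 108644 = \left(-40172 + \sqrt{57121 + 136161}\right) + 108644 = \left(-40172 + \sqrt{193282}\right) + 108644 = 68472 + \sqrt{193282}$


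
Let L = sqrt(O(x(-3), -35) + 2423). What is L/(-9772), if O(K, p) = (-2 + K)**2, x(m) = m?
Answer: -3*sqrt(17)/2443 ≈ -0.0050632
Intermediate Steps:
L = 12*sqrt(17) (L = sqrt((-2 - 3)**2 + 2423) = sqrt((-5)**2 + 2423) = sqrt(25 + 2423) = sqrt(2448) = 12*sqrt(17) ≈ 49.477)
L/(-9772) = (12*sqrt(17))/(-9772) = (12*sqrt(17))*(-1/9772) = -3*sqrt(17)/2443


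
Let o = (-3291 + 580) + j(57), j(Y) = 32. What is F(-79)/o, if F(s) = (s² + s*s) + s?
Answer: -12403/2679 ≈ -4.6297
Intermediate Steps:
F(s) = s + 2*s² (F(s) = (s² + s²) + s = 2*s² + s = s + 2*s²)
o = -2679 (o = (-3291 + 580) + 32 = -2711 + 32 = -2679)
F(-79)/o = -79*(1 + 2*(-79))/(-2679) = -79*(1 - 158)*(-1/2679) = -79*(-157)*(-1/2679) = 12403*(-1/2679) = -12403/2679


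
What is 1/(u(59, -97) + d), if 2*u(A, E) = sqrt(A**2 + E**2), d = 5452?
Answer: 10904/59442163 - sqrt(12890)/59442163 ≈ 0.00018153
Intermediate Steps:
u(A, E) = sqrt(A**2 + E**2)/2
1/(u(59, -97) + d) = 1/(sqrt(59**2 + (-97)**2)/2 + 5452) = 1/(sqrt(3481 + 9409)/2 + 5452) = 1/(sqrt(12890)/2 + 5452) = 1/(5452 + sqrt(12890)/2)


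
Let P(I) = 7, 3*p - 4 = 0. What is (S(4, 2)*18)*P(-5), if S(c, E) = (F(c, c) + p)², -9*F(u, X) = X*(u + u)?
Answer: 5600/9 ≈ 622.22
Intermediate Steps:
p = 4/3 (p = 4/3 + (⅓)*0 = 4/3 + 0 = 4/3 ≈ 1.3333)
F(u, X) = -2*X*u/9 (F(u, X) = -X*(u + u)/9 = -X*2*u/9 = -2*X*u/9)
S(c, E) = (4/3 - 2*c²/9)² (S(c, E) = (-2*c*c/9 + 4/3)² = (-2*c²/9 + 4/3)² = (4/3 - 2*c²/9)²)
(S(4, 2)*18)*P(-5) = ((4*(-6 + 4²)²/81)*18)*7 = ((4*(-6 + 16)²/81)*18)*7 = (((4/81)*10²)*18)*7 = (((4/81)*100)*18)*7 = ((400/81)*18)*7 = (800/9)*7 = 5600/9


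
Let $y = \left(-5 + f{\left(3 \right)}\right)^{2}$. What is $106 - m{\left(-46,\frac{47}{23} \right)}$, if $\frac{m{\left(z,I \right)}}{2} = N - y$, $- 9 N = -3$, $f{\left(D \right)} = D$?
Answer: $\frac{340}{3} \approx 113.33$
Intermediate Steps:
$N = \frac{1}{3}$ ($N = \left(- \frac{1}{9}\right) \left(-3\right) = \frac{1}{3} \approx 0.33333$)
$y = 4$ ($y = \left(-5 + 3\right)^{2} = \left(-2\right)^{2} = 4$)
$m{\left(z,I \right)} = - \frac{22}{3}$ ($m{\left(z,I \right)} = 2 \left(\frac{1}{3} - 4\right) = 2 \left(- \frac{11}{3}\right) = - \frac{22}{3}$)
$106 - m{\left(-46,\frac{47}{23} \right)} = 106 - - \frac{22}{3} = 106 + \frac{22}{3} = \frac{340}{3}$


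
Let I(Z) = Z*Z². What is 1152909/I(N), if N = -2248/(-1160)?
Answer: 3514787200125/22188041 ≈ 1.5841e+5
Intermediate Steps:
N = 281/145 (N = -2248*(-1/1160) = 281/145 ≈ 1.9379)
I(Z) = Z³
1152909/I(N) = 1152909/((281/145)³) = 1152909/(22188041/3048625) = 1152909*(3048625/22188041) = 3514787200125/22188041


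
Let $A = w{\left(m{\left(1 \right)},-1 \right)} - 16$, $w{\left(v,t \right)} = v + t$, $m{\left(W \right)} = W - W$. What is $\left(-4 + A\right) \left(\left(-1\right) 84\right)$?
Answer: $1764$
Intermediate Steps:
$m{\left(W \right)} = 0$
$w{\left(v,t \right)} = t + v$
$A = -17$ ($A = \left(-1 + 0\right) - 16 = -1 - 16 = -17$)
$\left(-4 + A\right) \left(\left(-1\right) 84\right) = \left(-4 - 17\right) \left(\left(-1\right) 84\right) = \left(-21\right) \left(-84\right) = 1764$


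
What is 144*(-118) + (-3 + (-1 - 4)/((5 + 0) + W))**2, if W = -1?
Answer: -271583/16 ≈ -16974.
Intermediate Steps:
144*(-118) + (-3 + (-1 - 4)/((5 + 0) + W))**2 = 144*(-118) + (-3 + (-1 - 4)/((5 + 0) - 1))**2 = -16992 + (-3 - 5/(5 - 1))**2 = -16992 + (-3 - 5/4)**2 = -16992 + (-17/4)**2 = -16992 + 289/16 = -271583/16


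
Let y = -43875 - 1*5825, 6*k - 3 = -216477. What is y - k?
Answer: -13621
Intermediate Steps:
k = -36079 (k = 1/2 + (1/6)*(-216477) = 1/2 - 72159/2 = -36079)
y = -49700 (y = -43875 - 5825 = -49700)
y - k = -49700 - 1*(-36079) = -49700 + 36079 = -13621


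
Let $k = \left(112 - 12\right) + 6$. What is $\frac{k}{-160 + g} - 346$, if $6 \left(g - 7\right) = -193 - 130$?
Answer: $- \frac{430022}{1241} \approx -346.51$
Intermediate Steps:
$g = - \frac{281}{6}$ ($g = 7 + \frac{-193 - 130}{6} = 7 + \frac{1}{6} \left(-323\right) = 7 - \frac{323}{6} = - \frac{281}{6} \approx -46.833$)
$k = 106$ ($k = 100 + 6 = 106$)
$\frac{k}{-160 + g} - 346 = \frac{1}{-160 - \frac{281}{6}} \cdot 106 - 346 = \frac{1}{- \frac{1241}{6}} \cdot 106 - 346 = \left(- \frac{6}{1241}\right) 106 - 346 = - \frac{636}{1241} - 346 = - \frac{430022}{1241}$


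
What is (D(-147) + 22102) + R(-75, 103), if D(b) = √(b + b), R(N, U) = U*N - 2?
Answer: 14375 + 7*I*√6 ≈ 14375.0 + 17.146*I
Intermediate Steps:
R(N, U) = -2 + N*U (R(N, U) = N*U - 2 = -2 + N*U)
D(b) = √2*√b (D(b) = √(2*b) = √2*√b)
(D(-147) + 22102) + R(-75, 103) = (√2*√(-147) + 22102) + (-2 - 75*103) = (√2*(7*I*√3) + 22102) + (-2 - 7725) = (7*I*√6 + 22102) - 7727 = (22102 + 7*I*√6) - 7727 = 14375 + 7*I*√6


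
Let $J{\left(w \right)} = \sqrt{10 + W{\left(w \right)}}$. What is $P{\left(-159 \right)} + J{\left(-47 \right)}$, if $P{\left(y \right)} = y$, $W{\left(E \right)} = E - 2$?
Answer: $-159 + i \sqrt{39} \approx -159.0 + 6.245 i$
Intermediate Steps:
$W{\left(E \right)} = -2 + E$
$J{\left(w \right)} = \sqrt{8 + w}$ ($J{\left(w \right)} = \sqrt{10 + \left(-2 + w\right)} = \sqrt{8 + w}$)
$P{\left(-159 \right)} + J{\left(-47 \right)} = -159 + \sqrt{8 - 47} = -159 + \sqrt{-39} = -159 + i \sqrt{39}$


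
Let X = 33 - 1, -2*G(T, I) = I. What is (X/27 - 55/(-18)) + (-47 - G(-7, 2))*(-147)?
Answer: 365377/54 ≈ 6766.2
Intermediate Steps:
G(T, I) = -I/2
X = 32
(X/27 - 55/(-18)) + (-47 - G(-7, 2))*(-147) = (32/27 - 55/(-18)) + (-47 - (-1)*2/2)*(-147) = (32*(1/27) - 55*(-1/18)) + (-47 - 1*(-1))*(-147) = (32/27 + 55/18) + (-47 + 1)*(-147) = 229/54 - 46*(-147) = 229/54 + 6762 = 365377/54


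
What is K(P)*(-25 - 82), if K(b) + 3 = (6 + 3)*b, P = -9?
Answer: 8988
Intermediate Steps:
K(b) = -3 + 9*b (K(b) = -3 + (6 + 3)*b = -3 + 9*b)
K(P)*(-25 - 82) = (-3 + 9*(-9))*(-25 - 82) = (-3 - 81)*(-107) = -84*(-107) = 8988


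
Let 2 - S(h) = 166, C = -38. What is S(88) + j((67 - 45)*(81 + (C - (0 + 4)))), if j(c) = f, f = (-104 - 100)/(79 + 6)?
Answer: -832/5 ≈ -166.40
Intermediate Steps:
S(h) = -164 (S(h) = 2 - 1*166 = 2 - 166 = -164)
f = -12/5 (f = -204/85 = -204*1/85 = -12/5 ≈ -2.4000)
j(c) = -12/5
S(88) + j((67 - 45)*(81 + (C - (0 + 4)))) = -164 - 12/5 = -832/5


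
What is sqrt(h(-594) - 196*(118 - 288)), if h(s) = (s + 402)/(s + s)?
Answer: 2*sqrt(9071414)/33 ≈ 182.54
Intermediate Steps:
h(s) = (402 + s)/(2*s) (h(s) = (402 + s)/((2*s)) = (402 + s)*(1/(2*s)) = (402 + s)/(2*s))
sqrt(h(-594) - 196*(118 - 288)) = sqrt((1/2)*(402 - 594)/(-594) - 196*(118 - 288)) = sqrt((1/2)*(-1/594)*(-192) - 196*(-170)) = sqrt(16/99 + 33320) = sqrt(3298696/99) = 2*sqrt(9071414)/33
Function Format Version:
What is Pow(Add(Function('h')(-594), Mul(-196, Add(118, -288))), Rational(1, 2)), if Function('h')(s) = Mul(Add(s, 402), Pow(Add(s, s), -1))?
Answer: Mul(Rational(2, 33), Pow(9071414, Rational(1, 2))) ≈ 182.54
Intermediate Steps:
Function('h')(s) = Mul(Rational(1, 2), Pow(s, -1), Add(402, s)) (Function('h')(s) = Mul(Add(402, s), Pow(Mul(2, s), -1)) = Mul(Add(402, s), Mul(Rational(1, 2), Pow(s, -1))) = Mul(Rational(1, 2), Pow(s, -1), Add(402, s)))
Pow(Add(Function('h')(-594), Mul(-196, Add(118, -288))), Rational(1, 2)) = Pow(Add(Mul(Rational(1, 2), Pow(-594, -1), Add(402, -594)), Mul(-196, Add(118, -288))), Rational(1, 2)) = Pow(Add(Mul(Rational(1, 2), Rational(-1, 594), -192), Mul(-196, -170)), Rational(1, 2)) = Pow(Add(Rational(16, 99), 33320), Rational(1, 2)) = Pow(Rational(3298696, 99), Rational(1, 2)) = Mul(Rational(2, 33), Pow(9071414, Rational(1, 2)))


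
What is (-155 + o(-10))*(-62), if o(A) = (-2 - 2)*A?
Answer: 7130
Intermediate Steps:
o(A) = -4*A
(-155 + o(-10))*(-62) = (-155 - 4*(-10))*(-62) = (-155 + 40)*(-62) = -115*(-62) = 7130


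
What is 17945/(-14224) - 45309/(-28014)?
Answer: 3375333/9487408 ≈ 0.35577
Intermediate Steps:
17945/(-14224) - 45309/(-28014) = 17945*(-1/14224) - 45309*(-1/28014) = -17945/14224 + 15103/9338 = 3375333/9487408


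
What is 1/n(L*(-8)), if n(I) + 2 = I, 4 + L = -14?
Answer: 1/142 ≈ 0.0070423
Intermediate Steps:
L = -18 (L = -4 - 14 = -18)
n(I) = -2 + I
1/n(L*(-8)) = 1/(-2 - 18*(-8)) = 1/(-2 + 144) = 1/142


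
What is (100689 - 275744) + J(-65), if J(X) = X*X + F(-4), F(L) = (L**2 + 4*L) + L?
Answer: -170834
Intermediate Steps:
F(L) = L**2 + 5*L
J(X) = -4 + X**2 (J(X) = X*X - 4*(5 - 4) = X**2 - 4*1 = X**2 - 4 = -4 + X**2)
(100689 - 275744) + J(-65) = (100689 - 275744) + (-4 + (-65)**2) = -175055 + (-4 + 4225) = -175055 + 4221 = -170834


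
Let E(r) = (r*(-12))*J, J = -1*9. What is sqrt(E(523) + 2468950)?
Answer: sqrt(2525434) ≈ 1589.2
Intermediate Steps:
J = -9
E(r) = 108*r (E(r) = (r*(-12))*(-9) = -12*r*(-9) = 108*r)
sqrt(E(523) + 2468950) = sqrt(108*523 + 2468950) = sqrt(56484 + 2468950) = sqrt(2525434)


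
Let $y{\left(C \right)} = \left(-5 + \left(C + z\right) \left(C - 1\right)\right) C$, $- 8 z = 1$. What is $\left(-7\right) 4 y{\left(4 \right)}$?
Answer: $-742$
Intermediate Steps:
$z = - \frac{1}{8}$ ($z = \left(- \frac{1}{8}\right) 1 = - \frac{1}{8} \approx -0.125$)
$y{\left(C \right)} = C \left(-5 + \left(-1 + C\right) \left(- \frac{1}{8} + C\right)\right)$ ($y{\left(C \right)} = \left(-5 + \left(C - \frac{1}{8}\right) \left(C - 1\right)\right) C = \left(-5 + \left(- \frac{1}{8} + C\right) \left(-1 + C\right)\right) C = \left(-5 + \left(-1 + C\right) \left(- \frac{1}{8} + C\right)\right) C = C \left(-5 + \left(-1 + C\right) \left(- \frac{1}{8} + C\right)\right)$)
$\left(-7\right) 4 y{\left(4 \right)} = \left(-7\right) 4 \cdot \frac{1}{8} \cdot 4 \left(-39 - 36 + 8 \cdot 4^{2}\right) = - 28 \cdot \frac{1}{8} \cdot 4 \left(-39 - 36 + 8 \cdot 16\right) = - 28 \cdot \frac{1}{8} \cdot 4 \left(-39 - 36 + 128\right) = - 28 \cdot \frac{1}{8} \cdot 4 \cdot 53 = \left(-28\right) \frac{53}{2} = -742$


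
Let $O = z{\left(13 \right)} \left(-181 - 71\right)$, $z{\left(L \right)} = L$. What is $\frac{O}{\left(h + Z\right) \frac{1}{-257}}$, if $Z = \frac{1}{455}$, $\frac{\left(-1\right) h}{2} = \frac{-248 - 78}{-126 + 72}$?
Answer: $- \frac{10343134620}{148303} \approx -69743.0$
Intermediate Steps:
$h = - \frac{326}{27}$ ($h = - 2 \frac{-248 - 78}{-126 + 72} = - 2 \left(- \frac{326}{-54}\right) = - 2 \left(\left(-326\right) \left(- \frac{1}{54}\right)\right) = \left(-2\right) \frac{163}{27} = - \frac{326}{27} \approx -12.074$)
$Z = \frac{1}{455} \approx 0.0021978$
$O = -3276$ ($O = 13 \left(-181 - 71\right) = 13 \left(-252\right) = -3276$)
$\frac{O}{\left(h + Z\right) \frac{1}{-257}} = - \frac{3276}{\left(- \frac{326}{27} + \frac{1}{455}\right) \frac{1}{-257}} = - \frac{3276}{\left(- \frac{148303}{12285}\right) \left(- \frac{1}{257}\right)} = - \frac{3276}{\frac{148303}{3157245}} = \left(-3276\right) \frac{3157245}{148303} = - \frac{10343134620}{148303}$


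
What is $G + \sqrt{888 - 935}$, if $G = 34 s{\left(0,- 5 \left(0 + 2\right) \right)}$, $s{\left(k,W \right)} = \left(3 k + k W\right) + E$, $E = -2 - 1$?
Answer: $-102 + i \sqrt{47} \approx -102.0 + 6.8557 i$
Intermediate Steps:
$E = -3$
$s{\left(k,W \right)} = -3 + 3 k + W k$ ($s{\left(k,W \right)} = \left(3 k + k W\right) - 3 = \left(3 k + W k\right) - 3 = -3 + 3 k + W k$)
$G = -102$ ($G = 34 \left(-3 + 3 \cdot 0 + - 5 \left(0 + 2\right) 0\right) = 34 \left(-3 + 0 + \left(-5\right) 2 \cdot 0\right) = 34 \left(-3 + 0 - 0\right) = 34 \left(-3 + 0 + 0\right) = 34 \left(-3\right) = -102$)
$G + \sqrt{888 - 935} = -102 + \sqrt{888 - 935} = -102 + \sqrt{-47} = -102 + i \sqrt{47}$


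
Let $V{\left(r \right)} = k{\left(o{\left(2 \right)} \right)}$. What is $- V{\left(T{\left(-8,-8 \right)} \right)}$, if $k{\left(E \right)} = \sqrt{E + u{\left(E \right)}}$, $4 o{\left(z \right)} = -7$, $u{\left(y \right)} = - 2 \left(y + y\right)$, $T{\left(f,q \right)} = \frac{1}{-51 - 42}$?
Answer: $- \frac{\sqrt{21}}{2} \approx -2.2913$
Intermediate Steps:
$T{\left(f,q \right)} = - \frac{1}{93}$ ($T{\left(f,q \right)} = \frac{1}{-93} = - \frac{1}{93}$)
$u{\left(y \right)} = - 4 y$ ($u{\left(y \right)} = - 2 \cdot 2 y = - 4 y$)
$o{\left(z \right)} = - \frac{7}{4}$ ($o{\left(z \right)} = \frac{1}{4} \left(-7\right) = - \frac{7}{4}$)
$k{\left(E \right)} = \sqrt{3} \sqrt{- E}$ ($k{\left(E \right)} = \sqrt{E - 4 E} = \sqrt{- 3 E} = \sqrt{3} \sqrt{- E}$)
$V{\left(r \right)} = \frac{\sqrt{21}}{2}$ ($V{\left(r \right)} = \sqrt{3} \sqrt{\left(-1\right) \left(- \frac{7}{4}\right)} = \sqrt{3} \sqrt{\frac{7}{4}} = \sqrt{3} \frac{\sqrt{7}}{2} = \frac{\sqrt{21}}{2}$)
$- V{\left(T{\left(-8,-8 \right)} \right)} = - \frac{\sqrt{21}}{2}$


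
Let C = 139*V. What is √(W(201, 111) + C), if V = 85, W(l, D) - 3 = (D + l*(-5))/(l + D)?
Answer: √7987031/26 ≈ 108.70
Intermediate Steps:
W(l, D) = 3 + (D - 5*l)/(D + l) (W(l, D) = 3 + (D + l*(-5))/(l + D) = 3 + (D - 5*l)/(D + l))
C = 11815 (C = 139*85 = 11815)
√(W(201, 111) + C) = √(2*(-1*201 + 2*111)/(111 + 201) + 11815) = √(2*(-201 + 222)/312 + 11815) = √(2*(1/312)*21 + 11815) = √(7/52 + 11815) = √(614387/52) = √7987031/26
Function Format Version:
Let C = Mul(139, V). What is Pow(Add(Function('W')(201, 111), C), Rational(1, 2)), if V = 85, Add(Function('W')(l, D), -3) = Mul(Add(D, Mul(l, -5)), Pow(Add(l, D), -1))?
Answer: Mul(Rational(1, 26), Pow(7987031, Rational(1, 2))) ≈ 108.70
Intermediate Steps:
Function('W')(l, D) = Add(3, Mul(Pow(Add(D, l), -1), Add(D, Mul(-5, l)))) (Function('W')(l, D) = Add(3, Mul(Add(D, Mul(l, -5)), Pow(Add(l, D), -1))) = Add(3, Mul(Add(D, Mul(-5, l)), Pow(Add(D, l), -1))) = Add(3, Mul(Pow(Add(D, l), -1), Add(D, Mul(-5, l)))))
C = 11815 (C = Mul(139, 85) = 11815)
Pow(Add(Function('W')(201, 111), C), Rational(1, 2)) = Pow(Add(Mul(2, Pow(Add(111, 201), -1), Add(Mul(-1, 201), Mul(2, 111))), 11815), Rational(1, 2)) = Pow(Add(Mul(2, Pow(312, -1), Add(-201, 222)), 11815), Rational(1, 2)) = Pow(Add(Mul(2, Rational(1, 312), 21), 11815), Rational(1, 2)) = Pow(Add(Rational(7, 52), 11815), Rational(1, 2)) = Pow(Rational(614387, 52), Rational(1, 2)) = Mul(Rational(1, 26), Pow(7987031, Rational(1, 2)))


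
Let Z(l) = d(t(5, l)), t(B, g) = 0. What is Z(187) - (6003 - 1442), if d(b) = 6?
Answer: -4555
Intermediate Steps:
Z(l) = 6
Z(187) - (6003 - 1442) = 6 - (6003 - 1442) = 6 - 1*4561 = 6 - 4561 = -4555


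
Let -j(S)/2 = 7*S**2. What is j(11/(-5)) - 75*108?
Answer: -204194/25 ≈ -8167.8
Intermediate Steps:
j(S) = -14*S**2
j(11/(-5)) - 75*108 = -14*(11/(-5))**2 - 75*108 = -14*(11*(-1/5))**2 - 8100 = -14*(-11/5)**2 - 8100 = -14*121/25 - 8100 = -1694/25 - 8100 = -204194/25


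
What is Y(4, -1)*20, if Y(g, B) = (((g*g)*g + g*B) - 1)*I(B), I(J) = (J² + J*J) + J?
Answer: 1180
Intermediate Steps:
I(J) = J + 2*J² (I(J) = (J² + J²) + J = 2*J² + J = J + 2*J²)
Y(g, B) = B*(1 + 2*B)*(-1 + g³ + B*g) (Y(g, B) = (((g*g)*g + g*B) - 1)*(B*(1 + 2*B)) = ((g²*g + B*g) - 1)*(B*(1 + 2*B)) = ((g³ + B*g) - 1)*(B*(1 + 2*B)) = (-1 + g³ + B*g)*(B*(1 + 2*B)) = B*(1 + 2*B)*(-1 + g³ + B*g))
Y(4, -1)*20 = -(1 + 2*(-1))*(-1 + 4³ - 1*4)*20 = -(1 - 2)*(-1 + 64 - 4)*20 = -1*(-1)*59*20 = 59*20 = 1180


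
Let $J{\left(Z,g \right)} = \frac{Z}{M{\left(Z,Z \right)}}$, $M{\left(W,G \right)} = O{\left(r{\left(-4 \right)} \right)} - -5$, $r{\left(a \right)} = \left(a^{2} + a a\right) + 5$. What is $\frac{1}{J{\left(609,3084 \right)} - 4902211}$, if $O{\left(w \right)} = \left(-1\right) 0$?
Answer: $- \frac{5}{24510446} \approx -2.0399 \cdot 10^{-7}$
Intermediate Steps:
$r{\left(a \right)} = 5 + 2 a^{2}$ ($r{\left(a \right)} = \left(a^{2} + a^{2}\right) + 5 = 2 a^{2} + 5 = 5 + 2 a^{2}$)
$O{\left(w \right)} = 0$
$M{\left(W,G \right)} = 5$ ($M{\left(W,G \right)} = 0 - -5 = 0 + 5 = 5$)
$J{\left(Z,g \right)} = \frac{Z}{5}$
$\frac{1}{J{\left(609,3084 \right)} - 4902211} = \frac{1}{\frac{1}{5} \cdot 609 - 4902211} = \frac{1}{\frac{609}{5} - 4902211} = \frac{1}{- \frac{24510446}{5}} = - \frac{5}{24510446}$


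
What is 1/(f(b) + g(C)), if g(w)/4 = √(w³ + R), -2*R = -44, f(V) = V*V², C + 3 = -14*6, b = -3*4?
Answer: -108/845105 - I*√658481/3380420 ≈ -0.00012779 - 0.00024005*I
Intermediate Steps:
b = -12
C = -87 (C = -3 - 14*6 = -3 - 84 = -87)
f(V) = V³
R = 22 (R = -½*(-44) = 22)
g(w) = 4*√(22 + w³) (g(w) = 4*√(w³ + 22) = 4*√(22 + w³))
1/(f(b) + g(C)) = 1/((-12)³ + 4*√(22 + (-87)³)) = 1/(-1728 + 4*√(22 - 658503)) = 1/(-1728 + 4*√(-658481)) = 1/(-1728 + 4*(I*√658481)) = 1/(-1728 + 4*I*√658481)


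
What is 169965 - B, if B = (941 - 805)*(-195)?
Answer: 196485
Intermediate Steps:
B = -26520 (B = 136*(-195) = -26520)
169965 - B = 169965 - 1*(-26520) = 169965 + 26520 = 196485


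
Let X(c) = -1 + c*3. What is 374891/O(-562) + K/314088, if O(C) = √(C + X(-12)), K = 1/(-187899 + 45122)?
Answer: -1/44844542376 - 374891*I*√599/599 ≈ -2.2299e-11 - 15318.0*I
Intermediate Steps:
X(c) = -1 + 3*c
K = -1/142777 (K = 1/(-142777) = -1/142777 ≈ -7.0039e-6)
O(C) = √(-37 + C) (O(C) = √(C + (-1 + 3*(-12))) = √(C + (-1 - 36)) = √(C - 37) = √(-37 + C))
374891/O(-562) + K/314088 = 374891/(√(-37 - 562)) - 1/142777/314088 = 374891/(√(-599)) - 1/142777*1/314088 = 374891/((I*√599)) - 1/44844542376 = 374891*(-I*√599/599) - 1/44844542376 = -374891*I*√599/599 - 1/44844542376 = -1/44844542376 - 374891*I*√599/599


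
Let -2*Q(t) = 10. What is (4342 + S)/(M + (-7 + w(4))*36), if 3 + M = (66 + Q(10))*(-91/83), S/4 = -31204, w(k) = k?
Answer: 4999671/7382 ≈ 677.28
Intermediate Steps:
Q(t) = -5 (Q(t) = -½*10 = -5)
S = -124816 (S = 4*(-31204) = -124816)
M = -5800/83 (M = -3 + (66 - 5)*(-91/83) = -3 + 61*(-91*1/83) = -3 + 61*(-91/83) = -3 - 5551/83 = -5800/83 ≈ -69.880)
(4342 + S)/(M + (-7 + w(4))*36) = (4342 - 124816)/(-5800/83 + (-7 + 4)*36) = -120474/(-5800/83 - 3*36) = -120474/(-5800/83 - 108) = -120474/(-14764/83) = -120474*(-83/14764) = 4999671/7382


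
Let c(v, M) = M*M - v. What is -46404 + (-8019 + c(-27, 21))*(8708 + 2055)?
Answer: -81317817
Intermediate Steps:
c(v, M) = M² - v
-46404 + (-8019 + c(-27, 21))*(8708 + 2055) = -46404 + (-8019 + (21² - 1*(-27)))*(8708 + 2055) = -46404 + (-8019 + (441 + 27))*10763 = -46404 + (-8019 + 468)*10763 = -46404 - 7551*10763 = -46404 - 81271413 = -81317817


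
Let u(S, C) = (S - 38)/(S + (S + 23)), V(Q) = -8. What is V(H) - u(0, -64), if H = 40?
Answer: -146/23 ≈ -6.3478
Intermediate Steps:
u(S, C) = (-38 + S)/(23 + 2*S) (u(S, C) = (-38 + S)/(S + (23 + S)) = (-38 + S)/(23 + 2*S))
V(H) - u(0, -64) = -8 - (-38 + 0)/(23 + 2*0) = -8 - (-38)/(23 + 0) = -8 - (-38)/23 = -8 - 1*(-38/23) = -8 + 38/23 = -146/23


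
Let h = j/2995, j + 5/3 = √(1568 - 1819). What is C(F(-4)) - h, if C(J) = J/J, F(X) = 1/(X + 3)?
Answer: 1798/1797 - I*√251/2995 ≈ 1.0006 - 0.0052898*I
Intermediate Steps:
F(X) = 1/(3 + X)
j = -5/3 + I*√251 (j = -5/3 + √(1568 - 1819) = -5/3 + √(-251) = -5/3 + I*√251 ≈ -1.6667 + 15.843*I)
C(J) = 1
h = -1/1797 + I*√251/2995 (h = (-5/3 + I*√251)/2995 = (-5/3 + I*√251)*(1/2995) = -1/1797 + I*√251/2995 ≈ -0.00055648 + 0.0052898*I)
C(F(-4)) - h = 1 - (-1/1797 + I*√251/2995) = 1 + (1/1797 - I*√251/2995) = 1798/1797 - I*√251/2995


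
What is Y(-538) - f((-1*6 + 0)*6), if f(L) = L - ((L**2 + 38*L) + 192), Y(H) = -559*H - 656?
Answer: 300242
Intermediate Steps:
Y(H) = -656 - 559*H
f(L) = -192 - L**2 - 37*L (f(L) = L - (192 + L**2 + 38*L) = L + (-192 - L**2 - 38*L) = -192 - L**2 - 37*L)
Y(-538) - f((-1*6 + 0)*6) = (-656 - 559*(-538)) - (-192 - ((-1*6 + 0)*6)**2 - 37*(-1*6 + 0)*6) = (-656 + 300742) - (-192 - ((-6 + 0)*6)**2 - 37*(-6 + 0)*6) = 300086 - (-192 - (-6*6)**2 - (-222)*6) = 300086 - (-192 - 1*(-36)**2 - 37*(-36)) = 300086 - (-192 - 1*1296 + 1332) = 300086 - (-192 - 1296 + 1332) = 300086 - 1*(-156) = 300086 + 156 = 300242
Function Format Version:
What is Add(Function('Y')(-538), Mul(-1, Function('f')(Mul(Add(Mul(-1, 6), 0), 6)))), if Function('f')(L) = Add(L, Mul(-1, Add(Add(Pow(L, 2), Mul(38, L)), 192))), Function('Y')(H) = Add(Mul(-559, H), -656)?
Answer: 300242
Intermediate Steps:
Function('Y')(H) = Add(-656, Mul(-559, H))
Function('f')(L) = Add(-192, Mul(-1, Pow(L, 2)), Mul(-37, L)) (Function('f')(L) = Add(L, Mul(-1, Add(192, Pow(L, 2), Mul(38, L)))) = Add(L, Add(-192, Mul(-1, Pow(L, 2)), Mul(-38, L))) = Add(-192, Mul(-1, Pow(L, 2)), Mul(-37, L)))
Add(Function('Y')(-538), Mul(-1, Function('f')(Mul(Add(Mul(-1, 6), 0), 6)))) = Add(Add(-656, Mul(-559, -538)), Mul(-1, Add(-192, Mul(-1, Pow(Mul(Add(Mul(-1, 6), 0), 6), 2)), Mul(-37, Mul(Add(Mul(-1, 6), 0), 6))))) = Add(Add(-656, 300742), Mul(-1, Add(-192, Mul(-1, Pow(Mul(Add(-6, 0), 6), 2)), Mul(-37, Mul(Add(-6, 0), 6))))) = Add(300086, Mul(-1, Add(-192, Mul(-1, Pow(Mul(-6, 6), 2)), Mul(-37, Mul(-6, 6))))) = Add(300086, Mul(-1, Add(-192, Mul(-1, Pow(-36, 2)), Mul(-37, -36)))) = Add(300086, Mul(-1, Add(-192, Mul(-1, 1296), 1332))) = Add(300086, Mul(-1, Add(-192, -1296, 1332))) = Add(300086, Mul(-1, -156)) = Add(300086, 156) = 300242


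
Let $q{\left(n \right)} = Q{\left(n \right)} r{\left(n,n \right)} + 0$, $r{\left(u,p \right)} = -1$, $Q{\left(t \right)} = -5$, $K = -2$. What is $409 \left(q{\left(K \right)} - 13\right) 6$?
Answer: $-19632$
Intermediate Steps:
$q{\left(n \right)} = 5$ ($q{\left(n \right)} = \left(-5\right) \left(-1\right) + 0 = 5 + 0 = 5$)
$409 \left(q{\left(K \right)} - 13\right) 6 = 409 \left(5 - 13\right) 6 = 409 \left(\left(-8\right) 6\right) = 409 \left(-48\right) = -19632$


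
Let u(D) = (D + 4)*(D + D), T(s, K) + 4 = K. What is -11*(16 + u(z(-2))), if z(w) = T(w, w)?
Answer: -440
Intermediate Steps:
T(s, K) = -4 + K
z(w) = -4 + w
u(D) = 2*D*(4 + D) (u(D) = (4 + D)*(2*D) = 2*D*(4 + D))
-11*(16 + u(z(-2))) = -11*(16 + 2*(-4 - 2)*(4 + (-4 - 2))) = -11*(16 + 2*(-6)*(4 - 6)) = -11*(16 + 2*(-6)*(-2)) = -11*(16 + 24) = -11*40 = -440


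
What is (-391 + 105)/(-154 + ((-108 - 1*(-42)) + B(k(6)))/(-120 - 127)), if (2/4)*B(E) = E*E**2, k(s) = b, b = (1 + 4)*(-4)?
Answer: 35321/10986 ≈ 3.2151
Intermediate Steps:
b = -20 (b = 5*(-4) = -20)
k(s) = -20
B(E) = 2*E**3 (B(E) = 2*(E*E**2) = 2*E**3)
(-391 + 105)/(-154 + ((-108 - 1*(-42)) + B(k(6)))/(-120 - 127)) = (-391 + 105)/(-154 + ((-108 - 1*(-42)) + 2*(-20)**3)/(-120 - 127)) = -286/(-154 + ((-108 + 42) + 2*(-8000))/(-247)) = -286/(-154 + (-66 - 16000)*(-1/247)) = -286/(-154 - 16066*(-1/247)) = -286/(-154 + 16066/247) = -286/(-21972/247) = -286*(-247/21972) = 35321/10986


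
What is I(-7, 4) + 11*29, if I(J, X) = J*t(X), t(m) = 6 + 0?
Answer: 277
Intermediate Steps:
t(m) = 6
I(J, X) = 6*J (I(J, X) = J*6 = 6*J)
I(-7, 4) + 11*29 = 6*(-7) + 11*29 = -42 + 319 = 277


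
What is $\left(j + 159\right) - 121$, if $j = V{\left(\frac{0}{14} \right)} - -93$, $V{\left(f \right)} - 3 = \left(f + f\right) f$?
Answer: $134$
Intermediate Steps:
$V{\left(f \right)} = 3 + 2 f^{2}$ ($V{\left(f \right)} = 3 + \left(f + f\right) f = 3 + 2 f f = 3 + 2 f^{2}$)
$j = 96$ ($j = \left(3 + 2 \left(\frac{0}{14}\right)^{2}\right) - -93 = \left(3 + 2 \left(0 \cdot \frac{1}{14}\right)^{2}\right) + 93 = \left(3 + 2 \cdot 0^{2}\right) + 93 = \left(3 + 2 \cdot 0\right) + 93 = \left(3 + 0\right) + 93 = 3 + 93 = 96$)
$\left(j + 159\right) - 121 = \left(96 + 159\right) - 121 = 255 - 121 = 134$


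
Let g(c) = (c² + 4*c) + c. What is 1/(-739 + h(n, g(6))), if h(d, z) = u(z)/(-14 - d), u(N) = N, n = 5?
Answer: -19/14107 ≈ -0.0013468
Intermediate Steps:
g(c) = c² + 5*c
h(d, z) = z/(-14 - d)
1/(-739 + h(n, g(6))) = 1/(-739 - 6*(5 + 6)/(14 + 5)) = 1/(-739 - 1*6*11/19) = 1/(-739 - 1*66*1/19) = 1/(-739 - 66/19) = 1/(-14107/19) = -19/14107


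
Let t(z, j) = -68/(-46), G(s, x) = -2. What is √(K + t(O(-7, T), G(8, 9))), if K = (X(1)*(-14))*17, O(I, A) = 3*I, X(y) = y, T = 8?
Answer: 8*I*√1955/23 ≈ 15.379*I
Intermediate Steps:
t(z, j) = 34/23 (t(z, j) = -68*(-1/46) = 34/23)
K = -238 (K = (1*(-14))*17 = -14*17 = -238)
√(K + t(O(-7, T), G(8, 9))) = √(-238 + 34/23) = √(-5440/23) = 8*I*√1955/23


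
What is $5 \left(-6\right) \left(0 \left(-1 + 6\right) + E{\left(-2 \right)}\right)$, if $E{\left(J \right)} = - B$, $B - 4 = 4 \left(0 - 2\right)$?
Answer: $-120$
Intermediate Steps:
$B = -4$ ($B = 4 + 4 \left(0 - 2\right) = 4 + 4 \left(-2\right) = 4 - 8 = -4$)
$E{\left(J \right)} = 4$ ($E{\left(J \right)} = \left(-1\right) \left(-4\right) = 4$)
$5 \left(-6\right) \left(0 \left(-1 + 6\right) + E{\left(-2 \right)}\right) = 5 \left(-6\right) \left(0 \left(-1 + 6\right) + 4\right) = - 30 \left(0 \cdot 5 + 4\right) = - 30 \left(0 + 4\right) = \left(-30\right) 4 = -120$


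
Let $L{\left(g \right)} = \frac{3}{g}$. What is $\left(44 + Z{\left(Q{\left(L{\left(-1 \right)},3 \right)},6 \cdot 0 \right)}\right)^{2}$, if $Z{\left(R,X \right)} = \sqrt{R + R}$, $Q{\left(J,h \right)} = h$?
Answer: $\left(44 + \sqrt{6}\right)^{2} \approx 2157.6$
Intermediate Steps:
$Z{\left(R,X \right)} = \sqrt{2} \sqrt{R}$ ($Z{\left(R,X \right)} = \sqrt{2 R} = \sqrt{2} \sqrt{R}$)
$\left(44 + Z{\left(Q{\left(L{\left(-1 \right)},3 \right)},6 \cdot 0 \right)}\right)^{2} = \left(44 + \sqrt{2} \sqrt{3}\right)^{2} = \left(44 + \sqrt{6}\right)^{2}$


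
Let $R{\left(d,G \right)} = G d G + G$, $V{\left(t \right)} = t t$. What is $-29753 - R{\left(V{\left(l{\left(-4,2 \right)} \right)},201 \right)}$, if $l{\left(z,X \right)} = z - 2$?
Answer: $-1484390$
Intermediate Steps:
$l{\left(z,X \right)} = -2 + z$
$V{\left(t \right)} = t^{2}$
$R{\left(d,G \right)} = G + d G^{2}$ ($R{\left(d,G \right)} = d G^{2} + G = G + d G^{2}$)
$-29753 - R{\left(V{\left(l{\left(-4,2 \right)} \right)},201 \right)} = -29753 - 201 \left(1 + 201 \left(-2 - 4\right)^{2}\right) = -29753 - 201 \left(1 + 201 \left(-6\right)^{2}\right) = -29753 - 201 \left(1 + 201 \cdot 36\right) = -29753 - 201 \left(1 + 7236\right) = -29753 - 201 \cdot 7237 = -29753 - 1454637 = -1484390$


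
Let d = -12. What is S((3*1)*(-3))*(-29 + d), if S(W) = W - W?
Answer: 0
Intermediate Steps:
S(W) = 0
S((3*1)*(-3))*(-29 + d) = 0*(-29 - 12) = 0*(-41) = 0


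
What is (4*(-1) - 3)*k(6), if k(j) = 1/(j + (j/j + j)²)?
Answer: -7/55 ≈ -0.12727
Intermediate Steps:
k(j) = 1/(j + (1 + j)²)
(4*(-1) - 3)*k(6) = (4*(-1) - 3)/(6 + (1 + 6)²) = (-4 - 3)/(6 + 7²) = -7/(6 + 49) = -7/55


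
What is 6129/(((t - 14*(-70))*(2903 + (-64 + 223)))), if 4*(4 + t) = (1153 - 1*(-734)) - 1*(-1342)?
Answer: 12258/10920623 ≈ 0.0011225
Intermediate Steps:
t = 3213/4 (t = -4 + ((1153 - 1*(-734)) - 1*(-1342))/4 = -4 + ((1153 + 734) + 1342)/4 = -4 + (1887 + 1342)/4 = -4 + (1/4)*3229 = -4 + 3229/4 = 3213/4 ≈ 803.25)
6129/(((t - 14*(-70))*(2903 + (-64 + 223)))) = 6129/(((3213/4 - 14*(-70))*(2903 + (-64 + 223)))) = 6129/(((3213/4 + 980)*(2903 + 159))) = 6129/(((7133/4)*3062)) = 6129/(10920623/2) = 6129*(2/10920623) = 12258/10920623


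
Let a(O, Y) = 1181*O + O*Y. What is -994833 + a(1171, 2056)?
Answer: 2795694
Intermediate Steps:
-994833 + a(1171, 2056) = -994833 + 1171*(1181 + 2056) = -994833 + 1171*3237 = -994833 + 3790527 = 2795694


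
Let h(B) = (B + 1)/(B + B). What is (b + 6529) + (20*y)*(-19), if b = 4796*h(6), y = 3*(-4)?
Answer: 41660/3 ≈ 13887.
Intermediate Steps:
y = -12
h(B) = (1 + B)/(2*B) (h(B) = (1 + B)/((2*B)) = (1 + B)*(1/(2*B)) = (1 + B)/(2*B))
b = 8393/3 (b = 4796*((½)*(1 + 6)/6) = 4796*((½)*(⅙)*7) = 4796*(7/12) = 8393/3 ≈ 2797.7)
(b + 6529) + (20*y)*(-19) = (8393/3 + 6529) + (20*(-12))*(-19) = 27980/3 - 240*(-19) = 27980/3 + 4560 = 41660/3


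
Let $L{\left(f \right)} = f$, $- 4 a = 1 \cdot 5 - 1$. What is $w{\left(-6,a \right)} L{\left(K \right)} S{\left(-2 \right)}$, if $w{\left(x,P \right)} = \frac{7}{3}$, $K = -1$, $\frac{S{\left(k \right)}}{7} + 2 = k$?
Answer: $\frac{196}{3} \approx 65.333$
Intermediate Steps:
$S{\left(k \right)} = -14 + 7 k$
$a = -1$ ($a = - \frac{1 \cdot 5 - 1}{4} = - \frac{5 - 1}{4} = \left(- \frac{1}{4}\right) 4 = -1$)
$w{\left(x,P \right)} = \frac{7}{3}$ ($w{\left(x,P \right)} = 7 \cdot \frac{1}{3} = \frac{7}{3}$)
$w{\left(-6,a \right)} L{\left(K \right)} S{\left(-2 \right)} = \frac{7}{3} \left(-1\right) \left(-14 + 7 \left(-2\right)\right) = - \frac{7 \left(-14 - 14\right)}{3} = \left(- \frac{7}{3}\right) \left(-28\right) = \frac{196}{3}$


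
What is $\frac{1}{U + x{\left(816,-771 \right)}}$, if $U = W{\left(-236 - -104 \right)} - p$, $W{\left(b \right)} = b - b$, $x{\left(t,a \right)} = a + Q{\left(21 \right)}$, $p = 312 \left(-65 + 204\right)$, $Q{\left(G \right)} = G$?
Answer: $- \frac{1}{44118} \approx -2.2666 \cdot 10^{-5}$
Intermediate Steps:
$p = 43368$ ($p = 312 \cdot 139 = 43368$)
$x{\left(t,a \right)} = 21 + a$ ($x{\left(t,a \right)} = a + 21 = 21 + a$)
$W{\left(b \right)} = 0$
$U = -43368$ ($U = 0 - 43368 = -43368$)
$\frac{1}{U + x{\left(816,-771 \right)}} = \frac{1}{-43368 + \left(21 - 771\right)} = \frac{1}{-43368 - 750} = \frac{1}{-44118} = - \frac{1}{44118}$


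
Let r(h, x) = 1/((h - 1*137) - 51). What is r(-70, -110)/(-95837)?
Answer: 1/24725946 ≈ 4.0443e-8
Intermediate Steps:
r(h, x) = 1/(-188 + h) (r(h, x) = 1/((h - 137) - 51) = 1/((-137 + h) - 51) = 1/(-188 + h))
r(-70, -110)/(-95837) = 1/(-188 - 70*(-95837)) = -1/95837/(-258) = -1/258*(-1/95837) = 1/24725946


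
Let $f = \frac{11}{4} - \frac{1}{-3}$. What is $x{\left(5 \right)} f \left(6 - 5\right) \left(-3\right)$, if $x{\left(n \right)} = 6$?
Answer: $- \frac{111}{2} \approx -55.5$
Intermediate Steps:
$f = \frac{37}{12}$ ($f = 11 \cdot \frac{1}{4} - - \frac{1}{3} = \frac{11}{4} + \frac{1}{3} = \frac{37}{12} \approx 3.0833$)
$x{\left(5 \right)} f \left(6 - 5\right) \left(-3\right) = 6 \cdot \frac{37}{12} \left(6 - 5\right) \left(-3\right) = \frac{37 \cdot 1 \left(-3\right)}{2} = \frac{37}{2} \left(-3\right) = - \frac{111}{2}$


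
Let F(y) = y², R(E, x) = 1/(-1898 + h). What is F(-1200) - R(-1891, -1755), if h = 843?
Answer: 1519200001/1055 ≈ 1.4400e+6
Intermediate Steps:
R(E, x) = -1/1055 (R(E, x) = 1/(-1898 + 843) = 1/(-1055) = -1/1055)
F(-1200) - R(-1891, -1755) = (-1200)² - 1*(-1/1055) = 1440000 + 1/1055 = 1519200001/1055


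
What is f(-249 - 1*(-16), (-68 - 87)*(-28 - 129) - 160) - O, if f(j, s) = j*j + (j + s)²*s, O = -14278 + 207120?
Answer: 13857577986147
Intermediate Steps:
O = 192842
f(j, s) = j² + s*(j + s)²
f(-249 - 1*(-16), (-68 - 87)*(-28 - 129) - 160) - O = ((-249 - 1*(-16))² + ((-68 - 87)*(-28 - 129) - 160)*((-249 - 1*(-16)) + ((-68 - 87)*(-28 - 129) - 160))²) - 1*192842 = ((-249 + 16)² + (-155*(-157) - 160)*((-249 + 16) + (-155*(-157) - 160))²) - 192842 = ((-233)² + (24335 - 160)*(-233 + (24335 - 160))²) - 192842 = (54289 + 24175*(-233 + 24175)²) - 192842 = (54289 + 24175*23942²) - 192842 = (54289 + 24175*573219364) - 192842 = (54289 + 13857578124700) - 192842 = 13857578178989 - 192842 = 13857577986147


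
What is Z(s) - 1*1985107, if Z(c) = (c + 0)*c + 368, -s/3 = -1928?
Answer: 31469917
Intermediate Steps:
s = 5784 (s = -3*(-1928) = 5784)
Z(c) = 368 + c² (Z(c) = c*c + 368 = c² + 368 = 368 + c²)
Z(s) - 1*1985107 = (368 + 5784²) - 1*1985107 = (368 + 33454656) - 1985107 = 33455024 - 1985107 = 31469917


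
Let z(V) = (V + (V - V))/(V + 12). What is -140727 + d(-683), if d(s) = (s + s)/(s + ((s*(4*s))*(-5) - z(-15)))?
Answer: -656524384435/4665234 ≈ -1.4073e+5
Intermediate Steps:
z(V) = V/(12 + V) (z(V) = (V + 0)/(12 + V) = V/(12 + V))
d(s) = 2*s/(-5 + s - 20*s²) (d(s) = (s + s)/(s + ((s*(4*s))*(-5) - (-15)/(12 - 15))) = (2*s)/(s + ((4*s²)*(-5) - (-15)/(-3))) = (2*s)/(s + (-20*s² - (-15)*(-1)/3)) = (2*s)/(s + (-20*s² - 1*5)) = (2*s)/(s + (-20*s² - 5)) = (2*s)/(s + (-5 - 20*s²)) = (2*s)/(-5 + s - 20*s²) = 2*s/(-5 + s - 20*s²))
-140727 + d(-683) = -140727 + 2*(-683)/(-5 - 683 - 20*(-683)²) = -140727 + 2*(-683)/(-5 - 683 - 20*466489) = -140727 + 2*(-683)/(-5 - 683 - 9329780) = -140727 + 2*(-683)/(-9330468) = -140727 + 2*(-683)*(-1/9330468) = -140727 + 683/4665234 = -656524384435/4665234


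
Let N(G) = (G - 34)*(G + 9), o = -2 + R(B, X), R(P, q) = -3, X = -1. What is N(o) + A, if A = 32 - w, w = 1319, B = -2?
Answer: -1443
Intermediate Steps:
o = -5 (o = -2 - 3 = -5)
N(G) = (-34 + G)*(9 + G)
A = -1287 (A = 32 - 1*1319 = 32 - 1319 = -1287)
N(o) + A = (-306 + (-5)² - 25*(-5)) - 1287 = (-306 + 25 + 125) - 1287 = -156 - 1287 = -1443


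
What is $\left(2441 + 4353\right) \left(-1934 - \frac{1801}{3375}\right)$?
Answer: $- \frac{44358372494}{3375} \approx -1.3143 \cdot 10^{7}$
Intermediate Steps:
$\left(2441 + 4353\right) \left(-1934 - \frac{1801}{3375}\right) = 6794 \left(-1934 - \frac{1801}{3375}\right) = 6794 \left(- \frac{6529051}{3375}\right) = - \frac{44358372494}{3375}$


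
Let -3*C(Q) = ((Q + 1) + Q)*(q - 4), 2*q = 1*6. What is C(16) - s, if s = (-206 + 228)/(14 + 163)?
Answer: 1925/177 ≈ 10.876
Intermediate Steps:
q = 3 (q = (1*6)/2 = (½)*6 = 3)
C(Q) = ⅓ + 2*Q/3 (C(Q) = -((Q + 1) + Q)*(3 - 4)/3 = -((1 + Q) + Q)*(-1)/3 = -(1 + 2*Q)*(-1)/3 = -(-1 - 2*Q)/3 = ⅓ + 2*Q/3)
s = 22/177 ≈ 0.12429
C(16) - s = (⅓ + (⅔)*16) - 1*22/177 = (⅓ + 32/3) - 22/177 = 11 - 22/177 = 1925/177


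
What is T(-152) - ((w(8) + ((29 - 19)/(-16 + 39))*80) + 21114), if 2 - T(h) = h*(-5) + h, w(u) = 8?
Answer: -500544/23 ≈ -21763.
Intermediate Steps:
T(h) = 2 + 4*h (T(h) = 2 - (h*(-5) + h) = 2 - (-5*h + h) = 2 - (-4)*h = 2 + 4*h)
T(-152) - ((w(8) + ((29 - 19)/(-16 + 39))*80) + 21114) = (2 + 4*(-152)) - ((8 + ((29 - 19)/(-16 + 39))*80) + 21114) = (2 - 608) - ((8 + (10/23)*80) + 21114) = -606 - ((8 + (10*(1/23))*80) + 21114) = -606 - ((8 + (10/23)*80) + 21114) = -606 - ((8 + 800/23) + 21114) = -606 - (984/23 + 21114) = -606 - 1*486606/23 = -606 - 486606/23 = -500544/23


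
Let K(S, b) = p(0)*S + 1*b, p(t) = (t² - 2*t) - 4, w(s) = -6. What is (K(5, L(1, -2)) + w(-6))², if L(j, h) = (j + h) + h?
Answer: 841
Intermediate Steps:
L(j, h) = j + 2*h (L(j, h) = (h + j) + h = j + 2*h)
p(t) = -4 + t² - 2*t
K(S, b) = b - 4*S (K(S, b) = (-4 + 0² - 2*0)*S + 1*b = (-4 + 0 + 0)*S + b = -4*S + b = b - 4*S)
(K(5, L(1, -2)) + w(-6))² = (((1 + 2*(-2)) - 4*5) - 6)² = (((1 - 4) - 20) - 6)² = ((-3 - 20) - 6)² = (-23 - 6)² = (-29)² = 841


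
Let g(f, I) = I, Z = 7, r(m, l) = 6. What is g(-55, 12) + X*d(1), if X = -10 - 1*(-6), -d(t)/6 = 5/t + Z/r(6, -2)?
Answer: 160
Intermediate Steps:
d(t) = -7 - 30/t (d(t) = -6*(5/t + 7/6) = -6*(7/6 + 5/t) = -7 - 30/t)
X = -4 (X = -10 + 6 = -4)
g(-55, 12) + X*d(1) = 12 - 4*(-7 - 30/1) = 12 - 4*(-7 - 30*1) = 12 - 4*(-7 - 30) = 12 - 4*(-37) = 12 + 148 = 160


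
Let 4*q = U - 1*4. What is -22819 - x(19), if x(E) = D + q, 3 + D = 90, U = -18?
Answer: -45801/2 ≈ -22901.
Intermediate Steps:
D = 87 (D = -3 + 90 = 87)
q = -11/2 (q = (-18 - 1*4)/4 = (-18 - 4)/4 = (¼)*(-22) = -11/2 ≈ -5.5000)
x(E) = 163/2 (x(E) = 87 - 11/2 = 163/2)
-22819 - x(19) = -22819 - 1*163/2 = -22819 - 163/2 = -45801/2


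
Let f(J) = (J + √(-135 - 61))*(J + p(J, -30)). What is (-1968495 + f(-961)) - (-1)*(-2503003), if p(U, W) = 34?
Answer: -3580651 - 12978*I ≈ -3.5807e+6 - 12978.0*I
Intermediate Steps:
f(J) = (34 + J)*(J + 14*I) (f(J) = (J + √(-135 - 61))*(J + 34) = (J + √(-196))*(34 + J) = (J + 14*I)*(34 + J) = (34 + J)*(J + 14*I))
(-1968495 + f(-961)) - (-1)*(-2503003) = (-1968495 + ((-961)² + 476*I - 961*(34 + 14*I))) - (-1)*(-2503003) = (-1968495 + (923521 + 476*I + (-32674 - 13454*I))) - 1*2503003 = (-1968495 + (890847 - 12978*I)) - 2503003 = (-1077648 - 12978*I) - 2503003 = -3580651 - 12978*I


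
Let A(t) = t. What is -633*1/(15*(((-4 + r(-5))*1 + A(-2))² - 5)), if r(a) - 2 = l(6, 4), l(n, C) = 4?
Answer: 211/25 ≈ 8.4400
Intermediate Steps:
r(a) = 6 (r(a) = 2 + 4 = 6)
-633*1/(15*(((-4 + r(-5))*1 + A(-2))² - 5)) = -633*1/(15*(((-4 + 6)*1 - 2)² - 5)) = -633*1/(15*((2*1 - 2)² - 5)) = -633*1/(15*((2 - 2)² - 5)) = -633*1/(15*(0² - 5)) = -633*1/(15*(0 - 5)) = -633/((-5*15)) = -633/(-75) = -633*(-1/75) = 211/25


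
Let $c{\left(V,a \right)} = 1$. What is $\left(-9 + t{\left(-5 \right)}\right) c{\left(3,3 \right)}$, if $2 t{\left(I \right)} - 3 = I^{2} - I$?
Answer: $\frac{15}{2} \approx 7.5$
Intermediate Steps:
$t{\left(I \right)} = \frac{3}{2} + \frac{I^{2}}{2} - \frac{I}{2}$ ($t{\left(I \right)} = \frac{3}{2} + \frac{I^{2} - I}{2} = \frac{3}{2} + \left(\frac{I^{2}}{2} - \frac{I}{2}\right) = \frac{3}{2} + \frac{I^{2}}{2} - \frac{I}{2}$)
$\left(-9 + t{\left(-5 \right)}\right) c{\left(3,3 \right)} = \left(-9 + \left(\frac{3}{2} + \frac{\left(-5\right)^{2}}{2} - - \frac{5}{2}\right)\right) 1 = \left(-9 + \left(\frac{3}{2} + \frac{1}{2} \cdot 25 + \frac{5}{2}\right)\right) 1 = \left(-9 + \left(\frac{3}{2} + \frac{25}{2} + \frac{5}{2}\right)\right) 1 = \left(-9 + \frac{33}{2}\right) 1 = \frac{15}{2} \cdot 1 = \frac{15}{2}$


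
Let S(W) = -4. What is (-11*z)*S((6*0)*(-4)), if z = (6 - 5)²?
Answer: 44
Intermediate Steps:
z = 1 (z = 1² = 1)
(-11*z)*S((6*0)*(-4)) = -11*1*(-4) = -11*(-4) = 44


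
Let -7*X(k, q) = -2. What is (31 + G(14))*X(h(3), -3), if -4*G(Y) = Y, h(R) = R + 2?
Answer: 55/7 ≈ 7.8571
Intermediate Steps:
h(R) = 2 + R
X(k, q) = 2/7 (X(k, q) = -⅐*(-2) = 2/7)
G(Y) = -Y/4
(31 + G(14))*X(h(3), -3) = (31 - ¼*14)*(2/7) = (31 - 7/2)*(2/7) = (55/2)*(2/7) = 55/7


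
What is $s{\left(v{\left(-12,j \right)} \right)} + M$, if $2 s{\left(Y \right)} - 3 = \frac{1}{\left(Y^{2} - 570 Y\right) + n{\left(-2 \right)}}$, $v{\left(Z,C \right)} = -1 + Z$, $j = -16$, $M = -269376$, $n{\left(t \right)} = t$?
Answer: $- \frac{2041050586}{7577} \approx -2.6937 \cdot 10^{5}$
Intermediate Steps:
$s{\left(Y \right)} = \frac{3}{2} + \frac{1}{2 \left(-2 + Y^{2} - 570 Y\right)}$ ($s{\left(Y \right)} = \frac{3}{2} + \frac{1}{2 \left(\left(Y^{2} - 570 Y\right) - 2\right)} = \frac{3}{2} + \frac{1}{2 \left(-2 + Y^{2} - 570 Y\right)}$)
$s{\left(v{\left(-12,j \right)} \right)} + M = \frac{5 - 3 \left(-1 - 12\right)^{2} + 1710 \left(-1 - 12\right)}{2 \left(2 - \left(-1 - 12\right)^{2} + 570 \left(-1 - 12\right)\right)} - 269376 = \frac{5 - 3 \left(-13\right)^{2} + 1710 \left(-13\right)}{2 \left(2 - \left(-13\right)^{2} + 570 \left(-13\right)\right)} - 269376 = \frac{5 - 507 - 22230}{2 \left(2 - 169 - 7410\right)} - 269376 = \frac{1}{2} \frac{1}{-7577} \left(-22732\right) - 269376 = \frac{1}{2} \left(- \frac{1}{7577}\right) \left(-22732\right) - 269376 = \frac{11366}{7577} - 269376 = - \frac{2041050586}{7577}$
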